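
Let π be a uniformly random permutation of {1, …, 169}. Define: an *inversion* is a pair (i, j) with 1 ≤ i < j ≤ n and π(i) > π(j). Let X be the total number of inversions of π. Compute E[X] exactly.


Write X = Σ X_I over the C(169, 2) = 14196 pairs i < j, with X_I the indicator of one inversion.
There are 14196 indicators.
For each fixed pair i < j, the values π(i) and π(j) are two distinct elements of {1, …, 169} in uniformly random order; by symmetry P[π(i) > π(j)] = 1/2.
By linearity: E[X] = 14196 · (1/2) = C(169, 2) · (1/2) = 14196/2 = 7098 ≈ 7098.000000.

E[X] = 7098 = 7098.000000.


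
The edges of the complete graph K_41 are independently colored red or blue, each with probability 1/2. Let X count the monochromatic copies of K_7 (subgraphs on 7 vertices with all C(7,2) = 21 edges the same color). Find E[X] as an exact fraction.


Let X = Σ_S X_S over the C(41, 7) = 22481940 subsets S of size 7, where X_S = 1 if the K_7 on S is monochromatic.
For a fixed S, the K_7 on S has C(7, 2) = 21 edges. P[all 21 edges red] = (1/2)^21, and likewise for blue, so P[monochromatic] = 2·(1/2)^21 = 2^{1 − 21} = 1/1048576.
By linearity of expectation: E[X] = C(41, 7) · 2^{1 − 21} = 22481940 · 1/1048576 = 5620485/262144.
Numerically: E[X] ≈ 21.440449.

E[X] = C(41,7)·2^(1−C(7,2)) = 5620485/262144 ≈ 21.440449.


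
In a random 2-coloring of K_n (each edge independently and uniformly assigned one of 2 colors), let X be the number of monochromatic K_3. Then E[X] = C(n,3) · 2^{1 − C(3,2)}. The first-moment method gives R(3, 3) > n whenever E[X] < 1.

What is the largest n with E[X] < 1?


We need C(n, 3) · 2^{1 − 3} < 1, i.e. C(n, 3) < 2^{3 − 1} = 4.
Check values of n near the boundary:
  n = 3: C(3, 3) = 1; 1 < 4? YES
  n = 4: C(4, 3) = 4; 4 < 4? NO
  n = 5: C(5, 3) = 10; 10 < 4? NO
  n = 6: C(6, 3) = 20; 20 < 4? NO
The largest n with C(n, 3) < 4 is n = 3 (where E[X] = 1/4 ≈ 0.250). Hence R(3, 3) > 3, i.e. R(3, 3) ≥ 4.

Largest n = 3; hence R(3, 3) > 3.


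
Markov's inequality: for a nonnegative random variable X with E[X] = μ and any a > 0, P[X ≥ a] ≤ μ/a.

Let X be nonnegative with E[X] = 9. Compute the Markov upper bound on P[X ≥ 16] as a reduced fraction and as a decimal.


μ = E[X] = 9, a = 16.
Markov: P[X ≥ 16] ≤ μ/a = (9)/16 = 9/16.
Numerically: ≈ 0.5625.
(Since a = 16 > μ = 9.0000, the bound 9/16 is < 1 and informative.)

P[X ≥ 16] ≤ 9/16 ≈ 0.5625.


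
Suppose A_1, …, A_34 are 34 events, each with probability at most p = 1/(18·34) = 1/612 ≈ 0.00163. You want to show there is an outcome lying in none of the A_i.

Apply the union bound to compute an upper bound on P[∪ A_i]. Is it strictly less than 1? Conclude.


Union bound: P[∪_{i=1}^{34} A_i] ≤ Σ_i P[A_i] ≤ 34·p = 34·(1/612) = 1/18.
Numerically: 1/18 ≈ 0.05556.
Is 1/18 < 1? YES.
Since P[∪ A_i] ≤ 1/18 < 1, the complement has P[∩ A_i^c] ≥ 1 − 1/18 = 17/18 > 0, so some outcome avoids every A_i.

34·p = 1/18 ≈ 0.05556; existence CERTIFIED by the union bound.


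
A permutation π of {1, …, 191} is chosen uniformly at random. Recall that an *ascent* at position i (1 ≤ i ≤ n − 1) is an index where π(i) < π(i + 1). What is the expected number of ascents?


Write X = Σ X_I over i = 1, …, 190, with X_I the indicator of one ascent.
There are 190 indicators.
For each fixed i, the pair (π(i), π(i+1)) is a uniformly random ordered pair of distinct values from {1, …, 191}; by symmetry P[π(i) < π(i+1)] = 1/2.
By linearity: E[X] = 190 · (1/2) = (191 − 1) · (1/2) = 95 ≈ 95.0000.

E[X] = 95 = 95.0000.


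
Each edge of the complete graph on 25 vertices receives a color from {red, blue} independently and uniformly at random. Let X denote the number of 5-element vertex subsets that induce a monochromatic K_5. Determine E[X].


Let X = Σ_S X_S over the C(25, 5) = 53130 subsets S of size 5, where X_S = 1 if the K_5 on S is monochromatic.
For a fixed S, the K_5 on S has C(5, 2) = 10 edges. P[all 10 edges red] = (1/2)^10, and likewise for blue, so P[monochromatic] = 2·(1/2)^10 = 2^{1 − 10} = 1/512.
By linearity of expectation: E[X] = C(25, 5) · 2^{1 − 10} = 53130 · 1/512 = 26565/256.
Numerically: E[X] ≈ 103.76953.

E[X] = C(25,5)·2^(1−C(5,2)) = 26565/256 ≈ 103.76953.


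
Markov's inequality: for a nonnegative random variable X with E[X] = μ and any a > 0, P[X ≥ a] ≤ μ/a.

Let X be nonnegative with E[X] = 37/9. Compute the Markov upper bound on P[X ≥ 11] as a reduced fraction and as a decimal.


μ = E[X] = 37/9, a = 11.
Markov: P[X ≥ 11] ≤ μ/a = (37/9)/11 = 37/99.
Numerically: ≈ 0.3737.
(Since a = 11 > μ = 4.1111, the bound 37/99 is < 1 and informative.)

P[X ≥ 11] ≤ 37/99 ≈ 0.3737.


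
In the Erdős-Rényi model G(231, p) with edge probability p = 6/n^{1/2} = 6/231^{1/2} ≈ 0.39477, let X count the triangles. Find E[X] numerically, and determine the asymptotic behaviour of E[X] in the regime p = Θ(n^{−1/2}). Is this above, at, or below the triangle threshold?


Number of potential triangles: C(231, 3) = 2027795.
Each occurs with probability p³ ≈ (0.39477)³ ≈ 6.1522756e-02.
By linearity: E[X] = C(231, 3)·p³ ≈ 2027795 · 6.1522756e-02 ≈ 124755.53678.
Since α = 1/2 < 1, p = c/n^{1/2} ≫ 1/n is above the triangle threshold p ~ 1/n. Asymptotically E[X] ~ (c³/6)·n^{3(1−α)} = (6³/6)·n^{1.5} → ∞; triangles are abundant w.h.p.

E[X] ≈ 124755.53678; in regime p = Θ(1/n^{1/2}) E[X] diverges (above the triangle threshold p ~ 1/n).


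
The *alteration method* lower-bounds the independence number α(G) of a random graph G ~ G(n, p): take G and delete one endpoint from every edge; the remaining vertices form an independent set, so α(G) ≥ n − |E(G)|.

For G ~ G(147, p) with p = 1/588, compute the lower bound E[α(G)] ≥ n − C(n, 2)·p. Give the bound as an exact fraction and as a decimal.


E[|E(G)|] = C(147, 2)·p = 10731 · (1/588) = 73/4.
E[α(G)] ≥ n − E[|E(G)|] = 147 − 73/4 = 515/4.
Numerically: ≈ 128.750.
(This is only a lower bound; the true E[α(G)] may be larger.)

E[α(G)] ≥ 515/4 ≈ 128.750.


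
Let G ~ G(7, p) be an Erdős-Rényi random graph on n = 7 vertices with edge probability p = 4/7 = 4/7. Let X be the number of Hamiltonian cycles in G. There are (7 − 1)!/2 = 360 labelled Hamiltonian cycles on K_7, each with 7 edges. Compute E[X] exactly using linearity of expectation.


K_7 has (7 − 1)!/2 = 360 labelled Hamiltonian cycles.
For each such Hamiltonian cycle H, let X_H = 1 if all 7 edges of H are present in G. Then P[X_H = 1] = p^{7} = (4/7)^{7} = 16384/823543.
Summing the indicators: E[X] = Σ_H E[X_H] = 360 · p^{7} = 360 · 16384/823543 = 5898240/823543.
Numerically: E[X] ≈ 7.162.

E[X] = 360 · (4/7)^{7} = 5898240/823543 ≈ 7.162.


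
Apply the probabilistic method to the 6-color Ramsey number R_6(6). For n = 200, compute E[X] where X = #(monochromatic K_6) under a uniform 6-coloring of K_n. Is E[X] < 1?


E[X] = C(200, 6) · 6^{1 − 15} = 82408626300 · 6^{−14} = 82408626300/78364164096.
As a reduced fraction: E[X] = 6867385525/6530347008 ≈ 1.052.
Is E[X] < 1? NO.
Since E[X] ≥ 1, the first-moment bound is inconclusive at n = 200; it does NOT by itself certify R_6(6) > 200.

E[X] = 6867385525/6530347008 ≈ 1.052; E[X] ≥ 1; first-moment method inconclusive here.


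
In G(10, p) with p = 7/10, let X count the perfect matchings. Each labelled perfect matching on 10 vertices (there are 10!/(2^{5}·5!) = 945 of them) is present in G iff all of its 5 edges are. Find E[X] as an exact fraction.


K_10 has 10!/(2^{5}·5!) = 945 labelled perfect matchings.
For each such perfect matching H, let X_H = 1 if all 5 edges of H are present in G. Then P[X_H = 1] = p^{5} = (7/10)^{5} = 16807/100000.
Summing the indicators: E[X] = Σ_H E[X_H] = 945 · p^{5} = 945 · 16807/100000 = 3176523/20000.
Numerically: E[X] ≈ 158.83.

E[X] = 945 · (7/10)^{5} = 3176523/20000 ≈ 158.83.


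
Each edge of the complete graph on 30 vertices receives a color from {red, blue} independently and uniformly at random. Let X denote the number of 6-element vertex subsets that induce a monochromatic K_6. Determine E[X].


Let X = Σ_S X_S over the C(30, 6) = 593775 subsets S of size 6, where X_S = 1 if the K_6 on S is monochromatic.
For a fixed S, the K_6 on S has C(6, 2) = 15 edges. P[all 15 edges red] = (1/2)^15, and likewise for blue, so P[monochromatic] = 2·(1/2)^15 = 2^{1 − 15} = 1/16384.
By linearity: E[X] = C(30, 6) · 2^{1 − 15} = 593775 · 1/16384 = 593775/16384.
Numerically: E[X] ≈ 36.241.

E[X] = C(30,6)·2^(1−C(6,2)) = 593775/16384 ≈ 36.241.


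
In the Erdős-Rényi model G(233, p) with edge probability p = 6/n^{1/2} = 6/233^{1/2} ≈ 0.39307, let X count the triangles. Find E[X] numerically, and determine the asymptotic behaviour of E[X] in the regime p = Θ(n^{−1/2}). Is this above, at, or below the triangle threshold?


Number of potential triangles: C(233, 3) = 2081156.
Each occurs with probability p³ ≈ (0.39307)³ ≈ 6.0732320e-02.
By linearity: E[X] = C(233, 3)·p³ ≈ 2081156 · 6.0732320e-02 ≈ 126393.43156.
Since α = 1/2 < 1, p = c/n^{1/2} ≫ 1/n is above the triangle threshold p ~ 1/n. Asymptotically E[X] ~ (c³/6)·n^{3(1−α)} = (6³/6)·n^{1.5} → ∞; triangles are abundant w.h.p.

E[X] ≈ 126393.43156; in regime p = Θ(1/n^{1/2}) E[X] diverges (above the triangle threshold p ~ 1/n).


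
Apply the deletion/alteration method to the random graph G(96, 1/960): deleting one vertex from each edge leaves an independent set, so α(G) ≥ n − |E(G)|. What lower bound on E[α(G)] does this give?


E[|E(G)|] = C(96, 2)·p = 4560 · (1/960) = 19/4.
E[α(G)] ≥ n − E[|E(G)|] = 96 − 19/4 = 365/4.
Numerically: ≈ 91.25000.
(This is only a lower bound; the true E[α(G)] may be larger.)

E[α(G)] ≥ 365/4 ≈ 91.25000.


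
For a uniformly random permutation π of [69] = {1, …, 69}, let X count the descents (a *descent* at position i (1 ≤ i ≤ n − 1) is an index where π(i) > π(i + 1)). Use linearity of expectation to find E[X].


Write X = Σ X_I over i = 1, …, 68, with X_I the indicator of one descent.
There are 68 indicators.
For each fixed i, the pair (π(i), π(i+1)) is a uniformly random ordered pair of distinct values from {1, …, 69}; by symmetry P[π(i) > π(i+1)] = 1/2.
By linearity: E[X] = 68 · (1/2) = (69 − 1) · (1/2) = 34 ≈ 34.000.

E[X] = 34 = 34.000.


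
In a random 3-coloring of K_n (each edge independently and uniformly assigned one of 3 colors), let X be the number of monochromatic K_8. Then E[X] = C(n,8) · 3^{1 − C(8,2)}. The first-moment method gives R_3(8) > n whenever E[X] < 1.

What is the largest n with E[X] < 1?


We need C(n, 8) · 3^{1 − 28} < 1, i.e. C(n, 8) < 3^{28 − 1} = 7625597484987.
Check values of n near the boundary:
  n = 151: C(151, 8) = 5551321138650; 5551321138650 < 7625597484987? YES
  n = 152: C(152, 8) = 5859727868575; 5859727868575 < 7625597484987? YES
  n = 153: C(153, 8) = 6183023199255; 6183023199255 < 7625597484987? YES
  n = 154: C(154, 8) = 6521818990995; 6521818990995 < 7625597484987? YES
  n = 155: C(155, 8) = 6876747915675; 6876747915675 < 7625597484987? YES
  n = 156: C(156, 8) = 7248464019225; 7248464019225 < 7625597484987? YES
  n = 157: C(157, 8) = 7637643295425; 7637643295425 < 7625597484987? NO
The largest n with C(n, 8) < 7625597484987 is n = 156 (where E[X] = 805384891025/847288609443 ≈ 0.951). Hence R_3(8) > 156, i.e. R_3(8) ≥ 157.

Largest n = 156; hence R_3(8) > 156.


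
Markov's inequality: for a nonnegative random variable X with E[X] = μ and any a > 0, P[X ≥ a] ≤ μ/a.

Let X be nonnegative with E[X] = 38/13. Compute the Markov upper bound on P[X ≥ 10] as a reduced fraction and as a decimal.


μ = E[X] = 38/13, a = 10.
Markov: P[X ≥ 10] ≤ μ/a = (38/13)/10 = 19/65.
Numerically: ≈ 0.29231.
(Since a = 10 > μ = 2.92308, the bound 19/65 is < 1 and informative.)

P[X ≥ 10] ≤ 19/65 ≈ 0.29231.


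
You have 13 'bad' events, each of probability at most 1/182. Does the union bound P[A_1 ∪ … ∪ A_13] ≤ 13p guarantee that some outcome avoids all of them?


Union bound: P[∪_{i=1}^{13} A_i] ≤ Σ_i P[A_i] ≤ 13·p = 13·(1/182) = 1/14.
Numerically: 1/14 ≈ 0.0714286.
Is 1/14 < 1? YES.
Since P[∪ A_i] ≤ 1/14 < 1, the complement has P[∩ A_i^c] ≥ 1 − 1/14 = 13/14 > 0, so some outcome avoids every A_i.

13·p = 1/14 ≈ 0.0714286; existence CERTIFIED by the union bound.


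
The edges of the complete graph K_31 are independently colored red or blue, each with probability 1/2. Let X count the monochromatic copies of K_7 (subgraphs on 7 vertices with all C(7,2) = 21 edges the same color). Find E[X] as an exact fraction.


Let X = Σ_S X_S over the C(31, 7) = 2629575 subsets S of size 7, where X_S = 1 if the K_7 on S is monochromatic.
For a fixed S, the K_7 on S has C(7, 2) = 21 edges. P[all 21 edges red] = (1/2)^21, and likewise for blue, so P[monochromatic] = 2·(1/2)^21 = 2^{1 − 21} = 1/1048576.
By linearity: E[X] = C(31, 7) · 2^{1 − 21} = 2629575 · 1/1048576 = 2629575/1048576.
Numerically: E[X] ≈ 2.50776.

E[X] = C(31,7)·2^(1−C(7,2)) = 2629575/1048576 ≈ 2.50776.


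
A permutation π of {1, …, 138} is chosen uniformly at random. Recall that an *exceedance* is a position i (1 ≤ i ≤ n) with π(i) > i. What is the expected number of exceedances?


Write X = Σ_{i=1}^{138} X_i, where X_i = 1_{π(i) > i}.
For each fixed i, π(i) is uniform over {1, …, 138} (marginal of a uniform permutation), so P[π(i) > i] = (n − i)/n. Summing: Σ_{i=1}^{138} (n − i)/n = (0 + 1 + … + 137)/138 = 138(138 − 1)/(2·138) = (138 − 1)/2.
Hence E[X] = Σ_{i=1}^{138} (138 − i)/138 = 137/2 ≈ 68.50000.

E[X] = 137/2 = 68.50000.


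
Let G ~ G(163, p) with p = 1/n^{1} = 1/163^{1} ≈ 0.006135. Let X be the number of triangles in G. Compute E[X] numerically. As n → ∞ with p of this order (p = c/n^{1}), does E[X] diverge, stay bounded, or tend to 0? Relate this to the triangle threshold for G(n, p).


Number of potential triangles: C(163, 3) = 708561.
Each occurs with probability p³ ≈ (0.006135)³ ≈ 2.309070e-07.
By linearity: E[X] = C(163, 3)·p³ ≈ 708561 · 2.309070e-07 ≈ 0.1636.
Here α = 1, so p = 1/n is exactly at the triangle threshold p ~ 1/n. Asymptotically E[X] → c³/6 = 1³/6 = 1/6 ≈ 0.1667, a bounded constant. In this regime the triangle count is asymptotically Poisson(c³/6).

E[X] ≈ 0.1636; in regime p = Θ(1/n^{1}) E[X] stays bounded (at the triangle threshold p ~ 1/n).


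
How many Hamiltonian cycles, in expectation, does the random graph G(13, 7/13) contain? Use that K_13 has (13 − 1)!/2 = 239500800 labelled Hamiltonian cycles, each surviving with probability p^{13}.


K_13 has (13 − 1)!/2 = 239500800 labelled Hamiltonian cycles.
For each such Hamiltonian cycle H, let X_H = 1 if all 13 edges of H are present in G. Then P[X_H = 1] = p^{13} = (7/13)^{13} = 96889010407/302875106592253.
By linearity of expectation: E[X] = Σ_H E[X_H] = 239500800 · p^{13} = 239500800 · 96889010407/302875106592253 = 23204995503684825600/302875106592253.
Numerically: E[X] ≈ 7.66e+04.

E[X] = 239500800 · (7/13)^{13} = 23204995503684825600/302875106592253 ≈ 7.66e+04.


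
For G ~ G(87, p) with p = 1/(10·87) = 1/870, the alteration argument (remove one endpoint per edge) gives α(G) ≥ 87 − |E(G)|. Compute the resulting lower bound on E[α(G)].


E[|E(G)|] = C(87, 2)·p = 3741 · (1/870) = 43/10.
E[α(G)] ≥ n − E[|E(G)|] = 87 − 43/10 = 827/10.
Numerically: ≈ 82.70000.
(This is only a lower bound; the true E[α(G)] may be larger.)

E[α(G)] ≥ 827/10 ≈ 82.70000.


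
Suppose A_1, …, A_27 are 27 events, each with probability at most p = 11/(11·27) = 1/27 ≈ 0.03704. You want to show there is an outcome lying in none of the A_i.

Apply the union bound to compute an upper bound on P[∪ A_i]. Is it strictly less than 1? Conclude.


Union bound: P[∪_{i=1}^{27} A_i] ≤ Σ_i P[A_i] ≤ 27·p = 27·(1/27) = 1.
Numerically: 1 ≈ 1.00000.
Is 1 < 1? NO.
Since the bound 1 is ≥ 1, the union bound is uninformative here; it does NOT by itself certify existence.

27·p = 1 ≈ 1.00000; existence NOT certified by the union bound.


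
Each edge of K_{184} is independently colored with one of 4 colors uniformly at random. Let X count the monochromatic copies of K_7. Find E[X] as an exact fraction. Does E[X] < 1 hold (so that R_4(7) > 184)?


E[X] = C(184, 7) · 4^{1 − 21} = 1262216571096 · 4^{−20} = 1262216571096/1099511627776.
As a reduced fraction: E[X] = 157777071387/137438953472 ≈ 1.147979.
Is E[X] < 1? NO.
Since E[X] ≥ 1, the first-moment bound is inconclusive at n = 184; it does NOT by itself certify R_4(7) > 184.

E[X] = 157777071387/137438953472 ≈ 1.147979; E[X] ≥ 1; first-moment method inconclusive here.


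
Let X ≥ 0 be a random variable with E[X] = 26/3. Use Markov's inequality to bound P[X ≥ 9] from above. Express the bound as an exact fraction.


μ = E[X] = 26/3, a = 9.
Markov: P[X ≥ 9] ≤ μ/a = (26/3)/9 = 26/27.
Numerically: ≈ 0.96296.
(Since a = 9 > μ = 8.66667, the bound 26/27 is < 1 and informative.)

P[X ≥ 9] ≤ 26/27 ≈ 0.96296.


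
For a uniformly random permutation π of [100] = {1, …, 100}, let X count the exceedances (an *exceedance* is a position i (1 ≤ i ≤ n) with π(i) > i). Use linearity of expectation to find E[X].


Write X = Σ_{i=1}^{100} X_i, where X_i = 1_{π(i) > i}.
For each fixed i, π(i) is uniform over {1, …, 100} (marginal of a uniform permutation), so P[π(i) > i] = (n − i)/n. Summing: Σ_{i=1}^{100} (n − i)/n = (0 + 1 + … + 99)/100 = 100(100 − 1)/(2·100) = (100 − 1)/2.
Hence E[X] = Σ_{i=1}^{100} (100 − i)/100 = 99/2 ≈ 49.50000.

E[X] = 99/2 = 49.50000.


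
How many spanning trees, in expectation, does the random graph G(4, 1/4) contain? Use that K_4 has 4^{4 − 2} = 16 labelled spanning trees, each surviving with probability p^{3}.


K_4 has 4^{4 − 2} = 16 labelled spanning trees.
For each such spanning tree H, let X_H = 1 if all 3 edges of H are present in G. Then P[X_H = 1] = p^{3} = (1/4)^{3} = 1/64.
By linearity: E[X] = Σ_H E[X_H] = 16 · p^{3} = 16 · 1/64 = 1/4.
Numerically: E[X] ≈ 0.25.

E[X] = 16 · (1/4)^{3} = 1/4 ≈ 0.25.


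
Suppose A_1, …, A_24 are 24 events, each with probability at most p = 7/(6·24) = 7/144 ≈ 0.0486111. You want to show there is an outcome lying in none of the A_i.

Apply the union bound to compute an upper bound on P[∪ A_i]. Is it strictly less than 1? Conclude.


Union bound: P[∪_{i=1}^{24} A_i] ≤ Σ_i P[A_i] ≤ 24·p = 24·(7/144) = 7/6.
Numerically: 7/6 ≈ 1.1666667.
Is 7/6 < 1? NO.
Since the bound 7/6 is ≥ 1, the union bound is uninformative here; it does NOT by itself certify existence.

24·p = 7/6 ≈ 1.1666667; existence NOT certified by the union bound.


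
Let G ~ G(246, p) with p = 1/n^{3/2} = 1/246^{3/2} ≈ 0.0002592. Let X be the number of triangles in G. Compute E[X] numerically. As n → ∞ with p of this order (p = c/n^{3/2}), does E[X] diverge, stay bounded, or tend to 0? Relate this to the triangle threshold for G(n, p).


Number of potential triangles: C(246, 3) = 2450980.
Each occurs with probability p³ ≈ (0.0002592)³ ≈ 1.740973e-11.
By linearity: E[X] = C(246, 3)·p³ ≈ 2450980 · 1.740973e-11 ≈ 0.0000.
Since α = 3/2 > 1, p = c/n^{3/2} = o(1/n) is below the triangle threshold p ~ 1/n. Asymptotically E[X] ~ (c³/6)·n^{3(1−α)} = (1³/6)·n^{-1.5} → 0, so by Markov's inequality G has no triangles w.h.p.

E[X] ≈ 0.0000; in regime p = Θ(1/n^{3/2}) E[X] tends to 0 (below the triangle threshold p ~ 1/n).


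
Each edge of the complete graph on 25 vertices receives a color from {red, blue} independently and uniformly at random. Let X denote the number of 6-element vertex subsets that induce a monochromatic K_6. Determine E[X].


Let X = Σ_S X_S over the C(25, 6) = 177100 subsets S of size 6, where X_S = 1 if the K_6 on S is monochromatic.
For a fixed S, the K_6 on S has C(6, 2) = 15 edges. P[all 15 edges red] = (1/2)^15, and likewise for blue, so P[monochromatic] = 2·(1/2)^15 = 2^{1 − 15} = 1/16384.
By linearity of expectation: E[X] = C(25, 6) · 2^{1 − 15} = 177100 · 1/16384 = 44275/4096.
Numerically: E[X] ≈ 10.809326.

E[X] = C(25,6)·2^(1−C(6,2)) = 44275/4096 ≈ 10.809326.


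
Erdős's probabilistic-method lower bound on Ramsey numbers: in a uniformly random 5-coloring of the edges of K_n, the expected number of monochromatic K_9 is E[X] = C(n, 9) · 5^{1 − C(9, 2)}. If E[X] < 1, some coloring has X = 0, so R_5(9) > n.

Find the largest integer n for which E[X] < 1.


We need C(n, 9) · 5^{1 − 36} < 1, i.e. C(n, 9) < 5^{36 − 1} = 2910383045673370361328125.
Check values of n near the boundary:
  n = 2165: C(2165, 9) = 2832220612024886803272630; 2832220612024886803272630 < 2910383045673370361328125? YES
  n = 2166: C(2166, 9) = 2844037944203015677277940; 2844037944203015677277940 < 2910383045673370361328125? YES
  n = 2167: C(2167, 9) = 2855899084841489792706810; 2855899084841489792706810 < 2910383045673370361328125? YES
  n = 2168: C(2168, 9) = 2867804175977929537095120; 2867804175977929537095120 < 2910383045673370361328125? YES
  n = 2169: C(2169, 9) = 2879753360044504243499683; 2879753360044504243499683 < 2910383045673370361328125? YES
  n = 2170: C(2170, 9) = 2891746779868845075610510; 2891746779868845075610510 < 2910383045673370361328125? YES
  n = 2171: C(2171, 9) = 2903784578674959601827205; 2903784578674959601827205 < 2910383045673370361328125? YES
  n = 2172: C(2172, 9) = 2915866900084148060642020; 2915866900084148060642020 < 2910383045673370361328125? NO
  n = 2173: C(2173, 9) = 2927993888115921319674265; 2927993888115921319674265 < 2910383045673370361328125? NO
  n = 2174: C(2174, 9) = 2940165687188920530702934; 2940165687188920530702934 < 2910383045673370361328125? NO
The largest n with C(n, 9) < 2910383045673370361328125 is n = 2171 (where E[X] = 580756915734991920365441/582076609134674072265625 ≈ 0.9977). Hence R_5(9) > 2171, i.e. R_5(9) ≥ 2172.

Largest n = 2171; hence R_5(9) > 2171.


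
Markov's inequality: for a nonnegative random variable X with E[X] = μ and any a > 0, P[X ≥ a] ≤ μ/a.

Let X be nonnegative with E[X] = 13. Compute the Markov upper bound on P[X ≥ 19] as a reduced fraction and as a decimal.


μ = E[X] = 13, a = 19.
Markov: P[X ≥ 19] ≤ μ/a = (13)/19 = 13/19.
Numerically: ≈ 0.684.
(Since a = 19 > μ = 13.000, the bound 13/19 is < 1 and informative.)

P[X ≥ 19] ≤ 13/19 ≈ 0.684.


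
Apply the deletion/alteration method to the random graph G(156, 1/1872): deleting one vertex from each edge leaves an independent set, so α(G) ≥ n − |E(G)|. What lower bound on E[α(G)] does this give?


E[|E(G)|] = C(156, 2)·p = 12090 · (1/1872) = 155/24.
E[α(G)] ≥ n − E[|E(G)|] = 156 − 155/24 = 3589/24.
Numerically: ≈ 149.542.
(This is only a lower bound; the true E[α(G)] may be larger.)

E[α(G)] ≥ 3589/24 ≈ 149.542.


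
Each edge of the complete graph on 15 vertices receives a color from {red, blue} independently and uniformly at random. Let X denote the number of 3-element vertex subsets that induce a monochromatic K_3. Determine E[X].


Let X = Σ_S X_S over the C(15, 3) = 455 subsets S of size 3, where X_S = 1 if the K_3 on S is monochromatic.
For a fixed S, the K_3 on S has C(3, 2) = 3 edges. P[all 3 edges red] = (1/2)^3, and likewise for blue, so P[monochromatic] = 2·(1/2)^3 = 2^{1 − 3} = 1/4.
Summing: E[X] = C(15, 3) · 2^{1 − 3} = 455 · 1/4 = 455/4.
Numerically: E[X] ≈ 113.750000.

E[X] = C(15,3)·2^(1−C(3,2)) = 455/4 ≈ 113.750000.


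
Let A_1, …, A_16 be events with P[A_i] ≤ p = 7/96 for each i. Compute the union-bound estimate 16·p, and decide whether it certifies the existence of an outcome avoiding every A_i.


Union bound: P[∪_{i=1}^{16} A_i] ≤ Σ_i P[A_i] ≤ 16·p = 16·(7/96) = 7/6.
Numerically: 7/6 ≈ 1.1667.
Is 7/6 < 1? NO.
Since the bound 7/6 is ≥ 1, the union bound is uninformative here; it does NOT by itself certify existence.

16·p = 7/6 ≈ 1.1667; existence NOT certified by the union bound.


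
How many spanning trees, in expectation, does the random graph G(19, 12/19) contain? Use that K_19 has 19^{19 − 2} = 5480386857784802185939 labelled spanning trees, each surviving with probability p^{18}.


K_19 has 19^{19 − 2} = 5480386857784802185939 labelled spanning trees.
For each such spanning tree H, let X_H = 1 if all 18 edges of H are present in G. Then P[X_H = 1] = p^{18} = (12/19)^{18} = 26623333280885243904/104127350297911241532841.
By linearity: E[X] = Σ_H E[X_H] = 5480386857784802185939 · p^{18} = 5480386857784802185939 · 26623333280885243904/104127350297911241532841 = 26623333280885243904/19.
Numerically: E[X] ≈ 1.40123e+18.

E[X] = 5480386857784802185939 · (12/19)^{18} = 26623333280885243904/19 ≈ 1.40123e+18.


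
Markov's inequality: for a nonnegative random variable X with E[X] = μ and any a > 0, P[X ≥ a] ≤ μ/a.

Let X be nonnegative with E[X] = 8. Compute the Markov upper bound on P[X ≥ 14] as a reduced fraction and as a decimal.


μ = E[X] = 8, a = 14.
Markov: P[X ≥ 14] ≤ μ/a = (8)/14 = 4/7.
Numerically: ≈ 0.57143.
(Since a = 14 > μ = 8.00000, the bound 4/7 is < 1 and informative.)

P[X ≥ 14] ≤ 4/7 ≈ 0.57143.


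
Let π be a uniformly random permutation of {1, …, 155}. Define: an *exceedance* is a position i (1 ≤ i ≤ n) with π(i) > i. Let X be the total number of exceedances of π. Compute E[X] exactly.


Write X = Σ_{i=1}^{155} X_i, where X_i = 1_{π(i) > i}.
For each fixed i, π(i) is uniform over {1, …, 155} (marginal of a uniform permutation), so P[π(i) > i] = (n − i)/n. Summing: Σ_{i=1}^{155} (n − i)/n = (0 + 1 + … + 154)/155 = 155(155 − 1)/(2·155) = (155 − 1)/2.
Hence E[X] = Σ_{i=1}^{155} (155 − i)/155 = 77 ≈ 77.0000.

E[X] = 77 = 77.0000.


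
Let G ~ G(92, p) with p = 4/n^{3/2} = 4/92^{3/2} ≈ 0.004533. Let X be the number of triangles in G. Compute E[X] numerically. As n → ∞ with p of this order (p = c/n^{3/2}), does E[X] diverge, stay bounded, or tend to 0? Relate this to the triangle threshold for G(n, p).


Number of potential triangles: C(92, 3) = 125580.
Each occurs with probability p³ ≈ (0.004533)³ ≈ 9.313968e-08.
By linearity: E[X] = C(92, 3)·p³ ≈ 125580 · 9.313968e-08 ≈ 0.0117.
Since α = 3/2 > 1, p = c/n^{3/2} = o(1/n) is below the triangle threshold p ~ 1/n. Asymptotically E[X] ~ (c³/6)·n^{3(1−α)} = (4³/6)·n^{-1.5} → 0, so by Markov's inequality G has no triangles w.h.p.

E[X] ≈ 0.0117; in regime p = Θ(1/n^{3/2}) E[X] tends to 0 (below the triangle threshold p ~ 1/n).


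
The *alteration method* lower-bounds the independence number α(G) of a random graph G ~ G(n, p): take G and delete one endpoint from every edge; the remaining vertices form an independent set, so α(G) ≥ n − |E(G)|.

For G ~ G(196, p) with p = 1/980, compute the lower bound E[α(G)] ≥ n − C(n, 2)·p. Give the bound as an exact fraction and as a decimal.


E[|E(G)|] = C(196, 2)·p = 19110 · (1/980) = 39/2.
E[α(G)] ≥ n − E[|E(G)|] = 196 − 39/2 = 353/2.
Numerically: ≈ 176.50000.
(This is only a lower bound; the true E[α(G)] may be larger.)

E[α(G)] ≥ 353/2 ≈ 176.50000.


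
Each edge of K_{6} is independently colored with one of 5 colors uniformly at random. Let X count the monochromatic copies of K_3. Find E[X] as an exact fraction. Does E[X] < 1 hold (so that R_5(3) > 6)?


E[X] = C(6, 3) · 5^{1 − 3} = 20 · 5^{−2} = 20/25.
As a reduced fraction: E[X] = 4/5 ≈ 0.8000.
Is E[X] < 1? YES.
Since E[X] < 1, there exists a 5-coloring of K_{6} with no monochromatic K_3; hence R_5(3) > 6.

E[X] = 4/5 ≈ 0.8000; E[X] < 1, so R_5(3) > 6.


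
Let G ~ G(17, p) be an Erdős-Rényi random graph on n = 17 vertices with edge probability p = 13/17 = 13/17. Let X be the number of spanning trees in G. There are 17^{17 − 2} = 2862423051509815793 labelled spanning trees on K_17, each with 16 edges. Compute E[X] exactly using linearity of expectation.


K_17 has 17^{17 − 2} = 2862423051509815793 labelled spanning trees.
For each such spanning tree H, let X_H = 1 if all 16 edges of H are present in G. Then P[X_H = 1] = p^{16} = (13/17)^{16} = 665416609183179841/48661191875666868481.
Summing the indicators: E[X] = Σ_H E[X_H] = 2862423051509815793 · p^{16} = 2862423051509815793 · 665416609183179841/48661191875666868481 = 665416609183179841/17.
Numerically: E[X] ≈ 3.914e+16.

E[X] = 2862423051509815793 · (13/17)^{16} = 665416609183179841/17 ≈ 3.914e+16.


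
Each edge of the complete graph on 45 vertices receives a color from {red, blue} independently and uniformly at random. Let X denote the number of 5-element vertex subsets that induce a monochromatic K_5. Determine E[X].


Let X = Σ_S X_S over the C(45, 5) = 1221759 subsets S of size 5, where X_S = 1 if the K_5 on S is monochromatic.
For a fixed S, the K_5 on S has C(5, 2) = 10 edges. P[all 10 edges red] = (1/2)^10, and likewise for blue, so P[monochromatic] = 2·(1/2)^10 = 2^{1 − 10} = 1/512.
By linearity: E[X] = C(45, 5) · 2^{1 − 10} = 1221759 · 1/512 = 1221759/512.
Numerically: E[X] ≈ 2386.248.

E[X] = C(45,5)·2^(1−C(5,2)) = 1221759/512 ≈ 2386.248.


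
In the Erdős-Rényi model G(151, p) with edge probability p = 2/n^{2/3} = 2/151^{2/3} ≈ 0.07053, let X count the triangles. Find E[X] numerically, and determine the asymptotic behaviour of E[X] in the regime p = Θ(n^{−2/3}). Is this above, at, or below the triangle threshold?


Number of potential triangles: C(151, 3) = 562475.
Each occurs with probability p³ ≈ (0.07053)³ ≈ 3.508618e-04.
By linearity: E[X] = C(151, 3)·p³ ≈ 562475 · 3.508618e-04 ≈ 197.3510.
Since α = 2/3 < 1, p = c/n^{2/3} ≫ 1/n is above the triangle threshold p ~ 1/n. Asymptotically E[X] ~ (c³/6)·n^{3(1−α)} = (2³/6)·n^{1} → ∞; triangles are abundant w.h.p.

E[X] ≈ 197.3510; in regime p = Θ(1/n^{2/3}) E[X] diverges (above the triangle threshold p ~ 1/n).


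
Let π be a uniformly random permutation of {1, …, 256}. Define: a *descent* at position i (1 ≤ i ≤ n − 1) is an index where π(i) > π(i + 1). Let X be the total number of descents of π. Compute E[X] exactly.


Write X = Σ X_I over i = 1, …, 255, with X_I the indicator of one descent.
There are 255 indicators.
For each fixed i, the pair (π(i), π(i+1)) is a uniformly random ordered pair of distinct values from {1, …, 256}; by symmetry P[π(i) > π(i+1)] = 1/2.
By linearity: E[X] = 255 · (1/2) = (256 − 1) · (1/2) = 255/2 ≈ 127.5000.

E[X] = 255/2 = 127.5000.


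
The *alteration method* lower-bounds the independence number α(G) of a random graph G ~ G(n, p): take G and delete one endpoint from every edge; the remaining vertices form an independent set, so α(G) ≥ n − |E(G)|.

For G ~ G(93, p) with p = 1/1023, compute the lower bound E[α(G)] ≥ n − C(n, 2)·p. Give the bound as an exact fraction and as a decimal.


E[|E(G)|] = C(93, 2)·p = 4278 · (1/1023) = 46/11.
E[α(G)] ≥ n − E[|E(G)|] = 93 − 46/11 = 977/11.
Numerically: ≈ 88.818.
(This is only a lower bound; the true E[α(G)] may be larger.)

E[α(G)] ≥ 977/11 ≈ 88.818.


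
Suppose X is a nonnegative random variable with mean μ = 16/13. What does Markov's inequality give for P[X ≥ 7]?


μ = E[X] = 16/13, a = 7.
Markov: P[X ≥ 7] ≤ μ/a = (16/13)/7 = 16/91.
Numerically: ≈ 0.17582.
(Since a = 7 > μ = 1.23077, the bound 16/91 is < 1 and informative.)

P[X ≥ 7] ≤ 16/91 ≈ 0.17582.


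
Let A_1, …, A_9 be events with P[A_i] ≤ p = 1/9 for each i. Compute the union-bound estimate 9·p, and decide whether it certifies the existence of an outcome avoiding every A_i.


Union bound: P[∪_{i=1}^{9} A_i] ≤ Σ_i P[A_i] ≤ 9·p = 9·(1/9) = 1.
Numerically: 1 ≈ 1.0000.
Is 1 < 1? NO.
Since the bound 1 is ≥ 1, the union bound is uninformative here; it does NOT by itself certify existence.

9·p = 1 ≈ 1.0000; existence NOT certified by the union bound.


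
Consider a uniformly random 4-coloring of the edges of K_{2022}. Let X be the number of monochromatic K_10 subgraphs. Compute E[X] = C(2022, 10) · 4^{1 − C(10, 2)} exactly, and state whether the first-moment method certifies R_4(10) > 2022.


E[X] = C(2022, 10) · 4^{1 − 45} = 307870445231474093395937796 · 4^{−44} = 307870445231474093395937796/309485009821345068724781056.
As a reduced fraction: E[X] = 76967611307868523348984449/77371252455336267181195264 ≈ 0.99478.
Is E[X] < 1? YES.
Since E[X] < 1, there exists a 4-coloring of K_{2022} with no monochromatic K_10; hence R_4(10) > 2022.

E[X] = 76967611307868523348984449/77371252455336267181195264 ≈ 0.99478; E[X] < 1, so R_4(10) > 2022.


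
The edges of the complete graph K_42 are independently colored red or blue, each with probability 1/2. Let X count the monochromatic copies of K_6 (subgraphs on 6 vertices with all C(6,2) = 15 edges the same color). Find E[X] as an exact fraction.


Let X = Σ_S X_S over the C(42, 6) = 5245786 subsets S of size 6, where X_S = 1 if the K_6 on S is monochromatic.
For a fixed S, the K_6 on S has C(6, 2) = 15 edges. P[all 15 edges red] = (1/2)^15, and likewise for blue, so P[monochromatic] = 2·(1/2)^15 = 2^{1 − 15} = 1/16384.
Summing: E[X] = C(42, 6) · 2^{1 − 15} = 5245786 · 1/16384 = 2622893/8192.
Numerically: E[X] ≈ 320.1774.

E[X] = C(42,6)·2^(1−C(6,2)) = 2622893/8192 ≈ 320.1774.


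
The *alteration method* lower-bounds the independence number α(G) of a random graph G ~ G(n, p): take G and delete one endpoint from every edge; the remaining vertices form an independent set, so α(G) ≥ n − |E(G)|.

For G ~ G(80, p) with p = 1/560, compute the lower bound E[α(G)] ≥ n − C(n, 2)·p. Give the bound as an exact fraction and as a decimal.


E[|E(G)|] = C(80, 2)·p = 3160 · (1/560) = 79/14.
E[α(G)] ≥ n − E[|E(G)|] = 80 − 79/14 = 1041/14.
Numerically: ≈ 74.357.
(This is only a lower bound; the true E[α(G)] may be larger.)

E[α(G)] ≥ 1041/14 ≈ 74.357.


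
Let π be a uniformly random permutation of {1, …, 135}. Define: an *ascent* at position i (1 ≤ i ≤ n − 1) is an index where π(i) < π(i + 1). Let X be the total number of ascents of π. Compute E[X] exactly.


Write X = Σ X_I over i = 1, …, 134, with X_I the indicator of one ascent.
There are 134 indicators.
For each fixed i, the pair (π(i), π(i+1)) is a uniformly random ordered pair of distinct values from {1, …, 135}; by symmetry P[π(i) < π(i+1)] = 1/2.
By linearity: E[X] = 134 · (1/2) = (135 − 1) · (1/2) = 67 ≈ 67.000.

E[X] = 67 = 67.000.


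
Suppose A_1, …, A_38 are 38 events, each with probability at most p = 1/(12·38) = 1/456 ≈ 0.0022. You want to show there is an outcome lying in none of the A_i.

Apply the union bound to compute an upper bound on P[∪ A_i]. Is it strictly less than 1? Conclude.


Union bound: P[∪_{i=1}^{38} A_i] ≤ Σ_i P[A_i] ≤ 38·p = 38·(1/456) = 1/12.
Numerically: 1/12 ≈ 0.0833.
Is 1/12 < 1? YES.
Since P[∪ A_i] ≤ 1/12 < 1, the complement has P[∩ A_i^c] ≥ 1 − 1/12 = 11/12 > 0, so some outcome avoids every A_i.

38·p = 1/12 ≈ 0.0833; existence CERTIFIED by the union bound.


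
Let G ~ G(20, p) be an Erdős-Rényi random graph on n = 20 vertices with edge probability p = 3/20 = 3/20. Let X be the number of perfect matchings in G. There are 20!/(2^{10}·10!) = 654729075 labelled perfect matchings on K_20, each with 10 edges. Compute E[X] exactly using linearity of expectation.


K_20 has 20!/(2^{10}·10!) = 654729075 labelled perfect matchings.
For each such perfect matching H, let X_H = 1 if all 10 edges of H are present in G. Then P[X_H = 1] = p^{10} = (3/20)^{10} = 59049/10240000000000.
By linearity of expectation: E[X] = Σ_H E[X_H] = 654729075 · p^{10} = 654729075 · 59049/10240000000000 = 1546443885987/409600000000.
Numerically: E[X] ≈ 3.78.

E[X] = 654729075 · (3/20)^{10} = 1546443885987/409600000000 ≈ 3.78.


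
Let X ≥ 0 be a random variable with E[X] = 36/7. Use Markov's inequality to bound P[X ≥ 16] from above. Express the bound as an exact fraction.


μ = E[X] = 36/7, a = 16.
Markov: P[X ≥ 16] ≤ μ/a = (36/7)/16 = 9/28.
Numerically: ≈ 0.3214.
(Since a = 16 > μ = 5.1429, the bound 9/28 is < 1 and informative.)

P[X ≥ 16] ≤ 9/28 ≈ 0.3214.


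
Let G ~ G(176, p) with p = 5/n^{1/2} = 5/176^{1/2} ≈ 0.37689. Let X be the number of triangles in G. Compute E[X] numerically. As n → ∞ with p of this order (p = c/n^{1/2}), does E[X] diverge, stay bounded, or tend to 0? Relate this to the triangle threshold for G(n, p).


Number of potential triangles: C(176, 3) = 893200.
Each occurs with probability p³ ≈ (0.37689)³ ≈ 5.3535395e-02.
By linearity: E[X] = C(176, 3)·p³ ≈ 893200 · 5.3535395e-02 ≈ 47817.81480.
Since α = 1/2 < 1, p = c/n^{1/2} ≫ 1/n is above the triangle threshold p ~ 1/n. Asymptotically E[X] ~ (c³/6)·n^{3(1−α)} = (5³/6)·n^{1.5} → ∞; triangles are abundant w.h.p.

E[X] ≈ 47817.81480; in regime p = Θ(1/n^{1/2}) E[X] diverges (above the triangle threshold p ~ 1/n).


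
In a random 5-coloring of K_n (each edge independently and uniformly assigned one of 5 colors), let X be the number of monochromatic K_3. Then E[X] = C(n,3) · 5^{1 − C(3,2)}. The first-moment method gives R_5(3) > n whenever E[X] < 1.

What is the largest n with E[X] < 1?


We need C(n, 3) · 5^{1 − 3} < 1, i.e. C(n, 3) < 5^{3 − 1} = 25.
Check values of n near the boundary:
  n = 3: C(3, 3) = 1; 1 < 25? YES
  n = 4: C(4, 3) = 4; 4 < 25? YES
  n = 5: C(5, 3) = 10; 10 < 25? YES
  n = 6: C(6, 3) = 20; 20 < 25? YES
  n = 7: C(7, 3) = 35; 35 < 25? NO
  n = 8: C(8, 3) = 56; 56 < 25? NO
  n = 9: C(9, 3) = 84; 84 < 25? NO
The largest n with C(n, 3) < 25 is n = 6 (where E[X] = 4/5 ≈ 0.80000). Hence R_5(3) > 6, i.e. R_5(3) ≥ 7.

Largest n = 6; hence R_5(3) > 6.


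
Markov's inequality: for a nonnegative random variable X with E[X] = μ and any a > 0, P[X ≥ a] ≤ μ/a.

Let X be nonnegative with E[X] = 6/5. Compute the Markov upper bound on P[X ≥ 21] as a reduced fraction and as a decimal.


μ = E[X] = 6/5, a = 21.
Markov: P[X ≥ 21] ≤ μ/a = (6/5)/21 = 2/35.
Numerically: ≈ 0.057143.
(Since a = 21 > μ = 1.200000, the bound 2/35 is < 1 and informative.)

P[X ≥ 21] ≤ 2/35 ≈ 0.057143.


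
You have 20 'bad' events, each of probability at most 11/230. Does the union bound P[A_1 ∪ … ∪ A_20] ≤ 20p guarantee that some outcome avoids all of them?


Union bound: P[∪_{i=1}^{20} A_i] ≤ Σ_i P[A_i] ≤ 20·p = 20·(11/230) = 22/23.
Numerically: 22/23 ≈ 0.95652.
Is 22/23 < 1? YES.
Since P[∪ A_i] ≤ 22/23 < 1, the complement has P[∩ A_i^c] ≥ 1 − 22/23 = 1/23 > 0, so some outcome avoids every A_i.

20·p = 22/23 ≈ 0.95652; existence CERTIFIED by the union bound.


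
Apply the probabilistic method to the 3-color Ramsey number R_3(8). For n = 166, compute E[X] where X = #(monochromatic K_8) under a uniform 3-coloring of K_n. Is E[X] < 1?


E[X] = C(166, 8) · 3^{1 − 28} = 12049276177620 · 3^{−27} = 12049276177620/7625597484987.
As a reduced fraction: E[X] = 148756496020/94143178827 ≈ 1.580109.
Is E[X] < 1? NO.
Since E[X] ≥ 1, the first-moment bound is inconclusive at n = 166; it does NOT by itself certify R_3(8) > 166.

E[X] = 148756496020/94143178827 ≈ 1.580109; E[X] ≥ 1; first-moment method inconclusive here.


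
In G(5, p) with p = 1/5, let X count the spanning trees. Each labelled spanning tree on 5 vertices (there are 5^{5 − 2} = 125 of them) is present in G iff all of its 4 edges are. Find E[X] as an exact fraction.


K_5 has 5^{5 − 2} = 125 labelled spanning trees.
For each such spanning tree H, let X_H = 1 if all 4 edges of H are present in G. Then P[X_H = 1] = p^{4} = (1/5)^{4} = 1/625.
By linearity: E[X] = Σ_H E[X_H] = 125 · p^{4} = 125 · 1/625 = 1/5.
Numerically: E[X] ≈ 0.2.

E[X] = 125 · (1/5)^{4} = 1/5 ≈ 0.2.


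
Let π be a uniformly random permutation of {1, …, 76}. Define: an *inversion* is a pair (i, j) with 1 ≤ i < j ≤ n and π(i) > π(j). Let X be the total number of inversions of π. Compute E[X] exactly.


Write X = Σ X_I over the C(76, 2) = 2850 pairs i < j, with X_I the indicator of one inversion.
There are 2850 indicators.
For each fixed pair i < j, the values π(i) and π(j) are two distinct elements of {1, …, 76} in uniformly random order; by symmetry P[π(i) > π(j)] = 1/2.
By linearity: E[X] = 2850 · (1/2) = C(76, 2) · (1/2) = 2850/2 = 1425 ≈ 1425.000.

E[X] = 1425 = 1425.000.
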